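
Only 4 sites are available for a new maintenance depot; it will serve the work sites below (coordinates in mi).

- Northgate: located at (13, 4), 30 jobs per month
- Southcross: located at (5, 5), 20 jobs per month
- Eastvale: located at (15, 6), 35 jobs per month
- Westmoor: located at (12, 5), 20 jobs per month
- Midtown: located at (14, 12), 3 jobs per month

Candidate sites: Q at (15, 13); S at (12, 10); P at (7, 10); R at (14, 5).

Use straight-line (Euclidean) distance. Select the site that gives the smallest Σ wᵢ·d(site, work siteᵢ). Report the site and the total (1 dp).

Total weighted distance at each candidate:
  Q (15, 13): total = 952.8
  S (12, 10): total = 638.0
  P (7, 10): total = 838.6
  R (14, 5): total = 332.9
Minimum is at R with total 332.9 mi.

R, total 332.9 mi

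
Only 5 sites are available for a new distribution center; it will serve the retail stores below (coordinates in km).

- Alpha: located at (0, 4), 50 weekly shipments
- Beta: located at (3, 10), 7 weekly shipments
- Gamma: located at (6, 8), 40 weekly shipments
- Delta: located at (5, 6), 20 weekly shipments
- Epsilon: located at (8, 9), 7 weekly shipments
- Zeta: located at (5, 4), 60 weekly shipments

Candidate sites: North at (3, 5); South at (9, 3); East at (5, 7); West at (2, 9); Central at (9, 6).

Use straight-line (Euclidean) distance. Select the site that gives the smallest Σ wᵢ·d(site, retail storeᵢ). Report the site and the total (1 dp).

North, total 586.5 km

Total weighted distance at each candidate:
  North (3, 5): total = 586.5
  South (9, 3): total = 1140.5
  East (5, 7): total = 598.6
  West (2, 9): total = 920.8
  Central (9, 6): total = 1026.1
Minimum is at North with total 586.5 km.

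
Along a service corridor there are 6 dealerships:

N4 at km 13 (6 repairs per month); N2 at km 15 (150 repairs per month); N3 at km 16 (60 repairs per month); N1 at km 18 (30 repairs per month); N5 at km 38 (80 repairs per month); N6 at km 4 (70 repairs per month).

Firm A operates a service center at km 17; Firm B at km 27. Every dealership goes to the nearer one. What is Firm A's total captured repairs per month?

316

The indifferent point is the midpoint (17+27)/2 = 22; dealerships left of it (closer to Firm A at 17) go to Firm A, those right go to Firm B.
  N6 at 4 (w=70) → Firm A
  N4 at 13 (w=6) → Firm A
  N2 at 15 (w=150) → Firm A
  N3 at 16 (w=60) → Firm A
  N1 at 18 (w=30) → Firm A
  N5 at 38 (w=80) → Firm B
Firm A captures 316; Firm B captures 80.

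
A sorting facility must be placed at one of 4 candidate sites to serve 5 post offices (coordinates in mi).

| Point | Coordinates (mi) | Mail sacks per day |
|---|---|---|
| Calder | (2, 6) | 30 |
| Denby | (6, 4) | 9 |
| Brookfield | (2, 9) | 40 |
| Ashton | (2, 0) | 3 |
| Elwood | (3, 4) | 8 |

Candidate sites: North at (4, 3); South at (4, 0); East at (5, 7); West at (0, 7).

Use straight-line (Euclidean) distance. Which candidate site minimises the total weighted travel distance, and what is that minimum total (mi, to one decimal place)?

Total weighted distance at each candidate:
  North (4, 3): total = 403.4
  South (4, 0): total = 637.8
  East (5, 7): total = 319.2
  West (0, 7): total = 296.4
Minimum is at West with total 296.4 mi.

West, total 296.4 mi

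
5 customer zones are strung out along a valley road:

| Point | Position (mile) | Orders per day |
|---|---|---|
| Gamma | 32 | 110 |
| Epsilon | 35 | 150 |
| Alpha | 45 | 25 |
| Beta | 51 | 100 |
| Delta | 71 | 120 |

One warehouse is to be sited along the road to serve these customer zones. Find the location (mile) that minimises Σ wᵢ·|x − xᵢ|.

x = 35

For a sum of weighted absolute distances on a line, the optimum is the weighted median (not the mean). Total weight W = 505; half-weight = 252.5.
Sort by position and accumulate weight:
  mile 32 (Gamma, w=110) → cum 110
  mile 35 (Epsilon, w=150) → cum 260  ≥ 252.5 → median here
  mile 45 (Alpha, w=25) → cum 285
  mile 51 (Beta, w=100) → cum 385
  mile 71 (Delta, w=120) → cum 505
Optimal location: mile 35.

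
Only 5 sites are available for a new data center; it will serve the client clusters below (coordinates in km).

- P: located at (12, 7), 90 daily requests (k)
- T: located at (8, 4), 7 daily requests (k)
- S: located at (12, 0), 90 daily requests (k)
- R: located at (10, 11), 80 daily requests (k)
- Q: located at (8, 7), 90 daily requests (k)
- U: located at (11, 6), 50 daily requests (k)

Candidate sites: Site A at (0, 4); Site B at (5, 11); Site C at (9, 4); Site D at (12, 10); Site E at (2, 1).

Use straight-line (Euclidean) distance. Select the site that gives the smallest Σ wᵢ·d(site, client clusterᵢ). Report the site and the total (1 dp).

Site C, total 1830.5 km

Total weighted distance at each candidate:
  Site A (0, 4): total = 4612.2
  Site B (5, 11): total = 3192.9
  Site C (9, 4): total = 1830.5
  Site D (12, 10): total = 2055.5
  Site E (2, 1): total = 4304.0
Minimum is at Site C with total 1830.5 km.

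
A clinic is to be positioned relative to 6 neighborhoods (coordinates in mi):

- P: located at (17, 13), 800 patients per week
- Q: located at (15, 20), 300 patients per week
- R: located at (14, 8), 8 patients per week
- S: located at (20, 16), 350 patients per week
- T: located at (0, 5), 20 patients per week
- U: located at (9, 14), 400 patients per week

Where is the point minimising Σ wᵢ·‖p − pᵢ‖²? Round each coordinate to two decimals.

The minimiser of Σwᵢ‖p−pᵢ‖² is the weighted centroid p* = (Σwᵢpᵢ)/(Σwᵢ).
Σwᵢ = 1878.
Σwᵢxᵢ = 800·17 + 300·15 + 8·14 + 350·20 + 20·0 + 400·9 = 28812.
Σwᵢyᵢ = 800·13 + 300·20 + 8·8 + 350·16 + 20·5 + 400·14 = 27764.
x* = 28812/1878 = 15.34, y* = 27764/1878 = 14.78.

(15.34, 14.78)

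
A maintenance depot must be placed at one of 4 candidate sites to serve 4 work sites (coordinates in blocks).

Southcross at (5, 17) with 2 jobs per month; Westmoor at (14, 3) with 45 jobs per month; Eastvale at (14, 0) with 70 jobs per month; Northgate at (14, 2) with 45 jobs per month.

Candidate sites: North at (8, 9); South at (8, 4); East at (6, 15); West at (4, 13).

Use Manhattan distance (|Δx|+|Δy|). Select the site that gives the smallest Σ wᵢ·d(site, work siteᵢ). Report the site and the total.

Total weighted distance at each candidate:
  North (8, 9): total = 2197
  South (8, 4): total = 1407
  East (6, 15): total = 3461
  West (4, 13): total = 3465
Minimum is at South with total 1407 blocks.

South, total 1407 blocks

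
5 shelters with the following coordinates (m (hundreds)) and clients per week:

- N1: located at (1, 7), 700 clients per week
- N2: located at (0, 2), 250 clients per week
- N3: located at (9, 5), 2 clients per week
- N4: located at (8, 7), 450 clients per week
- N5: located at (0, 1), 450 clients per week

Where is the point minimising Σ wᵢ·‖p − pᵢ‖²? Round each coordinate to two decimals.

(2.33, 4.87)

The minimiser of Σwᵢ‖p−pᵢ‖² is the weighted centroid p* = (Σwᵢpᵢ)/(Σwᵢ).
Σwᵢ = 1852.
Σwᵢxᵢ = 700·1 + 250·0 + 2·9 + 450·8 + 450·0 = 4318.
Σwᵢyᵢ = 700·7 + 250·2 + 2·5 + 450·7 + 450·1 = 9010.
x* = 4318/1852 = 2.33, y* = 9010/1852 = 4.87.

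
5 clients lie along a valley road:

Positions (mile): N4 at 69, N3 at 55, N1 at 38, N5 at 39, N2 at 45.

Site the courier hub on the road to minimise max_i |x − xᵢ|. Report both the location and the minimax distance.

location 53.5, max distance 15.5

The 1-center on a line is the midpoint of the two extreme points: leftmost at 38, rightmost at 69.
Optimal location = (38 + 69)/2 = 53.5; maximum distance = (69 − 38)/2 = 15.5.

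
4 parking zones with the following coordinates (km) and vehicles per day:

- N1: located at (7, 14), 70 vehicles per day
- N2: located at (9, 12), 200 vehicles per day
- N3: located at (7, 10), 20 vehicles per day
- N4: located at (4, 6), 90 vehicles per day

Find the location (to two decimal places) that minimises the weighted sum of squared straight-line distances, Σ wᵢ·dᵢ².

The minimiser of Σwᵢ‖p−pᵢ‖² is the weighted centroid p* = (Σwᵢpᵢ)/(Σwᵢ).
Σwᵢ = 380.
Σwᵢxᵢ = 70·7 + 200·9 + 20·7 + 90·4 = 2790.
Σwᵢyᵢ = 70·14 + 200·12 + 20·10 + 90·6 = 4120.
x* = 2790/380 = 7.34, y* = 4120/380 = 10.84.

(7.34, 10.84)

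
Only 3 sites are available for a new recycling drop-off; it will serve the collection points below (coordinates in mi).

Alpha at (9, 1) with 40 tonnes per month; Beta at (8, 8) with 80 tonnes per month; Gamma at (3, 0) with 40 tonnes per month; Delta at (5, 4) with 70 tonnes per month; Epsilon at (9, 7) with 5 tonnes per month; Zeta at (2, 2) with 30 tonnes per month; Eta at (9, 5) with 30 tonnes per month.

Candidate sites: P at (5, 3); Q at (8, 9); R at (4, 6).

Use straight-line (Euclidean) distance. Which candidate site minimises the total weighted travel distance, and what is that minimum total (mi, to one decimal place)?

Total weighted distance at each candidate:
  P (5, 3): total = 1116.9
  Q (8, 9): total = 1633.9
  R (4, 6): total = 1353.1
Minimum is at P with total 1116.9 mi.

P, total 1116.9 mi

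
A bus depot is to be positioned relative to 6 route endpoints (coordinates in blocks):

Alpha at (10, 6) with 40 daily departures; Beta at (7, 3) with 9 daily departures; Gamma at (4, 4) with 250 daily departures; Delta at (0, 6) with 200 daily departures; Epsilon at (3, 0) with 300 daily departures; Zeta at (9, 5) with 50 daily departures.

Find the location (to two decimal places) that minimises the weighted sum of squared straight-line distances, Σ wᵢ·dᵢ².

The minimiser of Σwᵢ‖p−pᵢ‖² is the weighted centroid p* = (Σwᵢpᵢ)/(Σwᵢ).
Σwᵢ = 849.
Σwᵢxᵢ = 40·10 + 9·7 + 250·4 + 200·0 + 300·3 + 50·9 = 2813.
Σwᵢyᵢ = 40·6 + 9·3 + 250·4 + 200·6 + 300·0 + 50·5 = 2717.
x* = 2813/849 = 3.31, y* = 2717/849 = 3.20.

(3.31, 3.20)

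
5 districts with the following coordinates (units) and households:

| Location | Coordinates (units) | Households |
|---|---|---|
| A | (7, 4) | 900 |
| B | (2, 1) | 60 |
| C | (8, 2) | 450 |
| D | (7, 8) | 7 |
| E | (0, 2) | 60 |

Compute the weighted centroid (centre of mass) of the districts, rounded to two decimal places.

The minimiser of Σwᵢ‖p−pᵢ‖² is the weighted centroid p* = (Σwᵢpᵢ)/(Σwᵢ).
Σwᵢ = 1477.
Σwᵢxᵢ = 900·7 + 60·2 + 450·8 + 7·7 + 60·0 = 10069.
Σwᵢyᵢ = 900·4 + 60·1 + 450·2 + 7·8 + 60·2 = 4736.
x* = 10069/1477 = 6.82, y* = 4736/1477 = 3.21.

(6.82, 3.21)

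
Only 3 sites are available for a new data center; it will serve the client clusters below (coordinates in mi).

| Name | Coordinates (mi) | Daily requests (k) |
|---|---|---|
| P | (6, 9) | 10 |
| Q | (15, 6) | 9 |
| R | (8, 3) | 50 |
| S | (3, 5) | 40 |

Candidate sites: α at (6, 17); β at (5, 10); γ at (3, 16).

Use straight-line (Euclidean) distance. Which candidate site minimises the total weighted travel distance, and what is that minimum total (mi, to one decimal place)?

Total weighted distance at each candidate:
  α (6, 17): total = 1409.8
  β (5, 10): total = 707.3
  γ (3, 16): total = 1353.2
Minimum is at β with total 707.3 mi.

β, total 707.3 mi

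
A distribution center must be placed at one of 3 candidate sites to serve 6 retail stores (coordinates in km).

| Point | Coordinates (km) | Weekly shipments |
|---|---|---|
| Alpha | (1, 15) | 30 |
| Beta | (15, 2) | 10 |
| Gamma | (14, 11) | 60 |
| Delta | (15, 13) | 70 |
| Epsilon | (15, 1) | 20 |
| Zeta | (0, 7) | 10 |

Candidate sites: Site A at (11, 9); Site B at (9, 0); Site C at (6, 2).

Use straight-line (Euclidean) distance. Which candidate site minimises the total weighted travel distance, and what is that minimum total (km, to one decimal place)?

Total weighted distance at each candidate:
  Site A (11, 9): total = 1333.5
  Site B (9, 0): total = 2536.1
  Site C (6, 2): total = 2484.4
Minimum is at Site A with total 1333.5 km.

Site A, total 1333.5 km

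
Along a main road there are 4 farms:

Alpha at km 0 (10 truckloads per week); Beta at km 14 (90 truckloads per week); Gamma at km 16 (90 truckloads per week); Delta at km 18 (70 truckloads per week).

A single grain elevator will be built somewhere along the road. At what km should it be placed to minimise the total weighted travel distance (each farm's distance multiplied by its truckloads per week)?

x = 16

For a sum of weighted absolute distances on a line, the optimum is the weighted median (not the mean). Total weight W = 260; half-weight = 130.
Sort by position and accumulate weight:
  km 0 (Alpha, w=10) → cum 10
  km 14 (Beta, w=90) → cum 100
  km 16 (Gamma, w=90) → cum 190  ≥ 130 → median here
  km 18 (Delta, w=70) → cum 260
Optimal location: km 16.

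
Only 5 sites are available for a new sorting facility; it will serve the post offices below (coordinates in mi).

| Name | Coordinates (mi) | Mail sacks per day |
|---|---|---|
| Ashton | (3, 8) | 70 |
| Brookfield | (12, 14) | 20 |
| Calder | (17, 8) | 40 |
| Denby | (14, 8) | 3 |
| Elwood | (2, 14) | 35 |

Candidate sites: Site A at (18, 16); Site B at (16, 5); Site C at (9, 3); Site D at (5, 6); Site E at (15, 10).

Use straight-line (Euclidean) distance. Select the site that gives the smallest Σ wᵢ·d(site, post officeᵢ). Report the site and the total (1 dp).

Site D, total 1223.9 mi

Total weighted distance at each candidate:
  Site A (18, 16): total = 2230.2
  Site B (16, 5): total = 1850.7
  Site C (9, 3): total = 1629.7
  Site D (5, 6): total = 1223.9
  Site E (15, 10): total = 1547.5
Minimum is at Site D with total 1223.9 mi.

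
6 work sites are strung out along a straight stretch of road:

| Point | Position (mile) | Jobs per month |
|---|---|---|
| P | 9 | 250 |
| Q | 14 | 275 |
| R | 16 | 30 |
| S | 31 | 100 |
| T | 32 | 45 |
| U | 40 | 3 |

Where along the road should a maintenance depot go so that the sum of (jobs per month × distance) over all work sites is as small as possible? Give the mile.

For a sum of weighted absolute distances on a line, the optimum is the weighted median (not the mean). Total weight W = 703; half-weight = 351.5.
Sort by position and accumulate weight:
  mile 9 (P, w=250) → cum 250
  mile 14 (Q, w=275) → cum 525  ≥ 351.5 → median here
  mile 16 (R, w=30) → cum 555
  mile 31 (S, w=100) → cum 655
  mile 32 (T, w=45) → cum 700
  mile 40 (U, w=3) → cum 703
Optimal location: mile 14.

x = 14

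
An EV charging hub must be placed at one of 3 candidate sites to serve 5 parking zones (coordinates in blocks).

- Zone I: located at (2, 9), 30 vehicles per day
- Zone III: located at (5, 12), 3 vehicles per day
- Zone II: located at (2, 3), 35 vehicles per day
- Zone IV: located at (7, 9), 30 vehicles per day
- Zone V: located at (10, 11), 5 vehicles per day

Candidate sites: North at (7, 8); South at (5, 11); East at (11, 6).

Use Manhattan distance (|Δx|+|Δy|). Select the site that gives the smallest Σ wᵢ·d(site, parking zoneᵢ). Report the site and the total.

North, total 608 blocks

Total weighted distance at each candidate:
  North (7, 8): total = 608
  South (5, 11): total = 683
  East (11, 6): total = 1056
Minimum is at North with total 608 blocks.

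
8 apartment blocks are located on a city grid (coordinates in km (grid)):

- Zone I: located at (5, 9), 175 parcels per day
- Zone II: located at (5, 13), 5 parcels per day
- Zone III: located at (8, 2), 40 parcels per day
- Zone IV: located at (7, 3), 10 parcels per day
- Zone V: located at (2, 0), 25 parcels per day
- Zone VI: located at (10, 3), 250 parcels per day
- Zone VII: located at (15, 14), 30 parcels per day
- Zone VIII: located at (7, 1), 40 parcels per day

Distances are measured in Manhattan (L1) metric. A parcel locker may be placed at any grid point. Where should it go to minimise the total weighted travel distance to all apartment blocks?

Manhattan distance separates: Σwᵢ(|x−xᵢ|+|y−yᵢ|) = Σwᵢ|x−xᵢ| + Σwᵢ|y−yᵢ|, so x and y are optimised independently as 1-D weighted medians.
Total weight W = 575; half = 287.5.
x-coordinate, sorted with cumulative weight:
  x=2 (Zone V, w=25) cum 25
  x=5 (Zone I, w=175) cum 200
  x=5 (Zone II, w=5) cum 205
  x=7 (Zone IV, w=10) cum 215
  x=7 (Zone VIII, w=40) cum 255
  x=8 (Zone III, w=40) cum 295  ← median
  x=10 (Zone VI, w=250) cum 545
  x=15 (Zone VII, w=30) cum 575
⇒ x* = 8
y-coordinate, sorted with cumulative weight:
  y=0 (Zone V, w=25) cum 25
  y=1 (Zone VIII, w=40) cum 65
  y=2 (Zone III, w=40) cum 105
  y=3 (Zone IV, w=10) cum 115
  y=3 (Zone VI, w=250) cum 365  ← median
  y=9 (Zone I, w=175) cum 540
  y=13 (Zone II, w=5) cum 545
  y=14 (Zone VII, w=30) cum 575
⇒ y* = 3

(8, 3)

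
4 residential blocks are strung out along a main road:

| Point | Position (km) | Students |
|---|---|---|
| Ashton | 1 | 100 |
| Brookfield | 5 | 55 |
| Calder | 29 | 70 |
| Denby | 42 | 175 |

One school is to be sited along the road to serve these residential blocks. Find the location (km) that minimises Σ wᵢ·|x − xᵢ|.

x = 29

For a sum of weighted absolute distances on a line, the optimum is the weighted median (not the mean). Total weight W = 400; half-weight = 200.
Sort by position and accumulate weight:
  km 1 (Ashton, w=100) → cum 100
  km 5 (Brookfield, w=55) → cum 155
  km 29 (Calder, w=70) → cum 225  ≥ 200 → median here
  km 42 (Denby, w=175) → cum 400
Optimal location: km 29.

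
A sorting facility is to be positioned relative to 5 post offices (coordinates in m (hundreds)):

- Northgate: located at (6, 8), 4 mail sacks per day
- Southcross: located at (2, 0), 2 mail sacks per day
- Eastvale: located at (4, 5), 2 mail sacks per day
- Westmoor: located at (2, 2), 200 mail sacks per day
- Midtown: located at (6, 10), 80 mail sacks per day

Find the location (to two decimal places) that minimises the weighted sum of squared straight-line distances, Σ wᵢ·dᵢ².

(3.18, 4.31)

The minimiser of Σwᵢ‖p−pᵢ‖² is the weighted centroid p* = (Σwᵢpᵢ)/(Σwᵢ).
Σwᵢ = 288.
Σwᵢxᵢ = 4·6 + 2·2 + 2·4 + 200·2 + 80·6 = 916.
Σwᵢyᵢ = 4·8 + 2·0 + 2·5 + 200·2 + 80·10 = 1242.
x* = 916/288 = 3.18, y* = 1242/288 = 4.31.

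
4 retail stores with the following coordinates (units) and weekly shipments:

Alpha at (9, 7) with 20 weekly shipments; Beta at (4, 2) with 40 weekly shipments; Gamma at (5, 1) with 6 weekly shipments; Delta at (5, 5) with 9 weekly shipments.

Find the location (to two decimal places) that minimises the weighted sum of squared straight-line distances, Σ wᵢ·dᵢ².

(5.53, 3.61)

The minimiser of Σwᵢ‖p−pᵢ‖² is the weighted centroid p* = (Σwᵢpᵢ)/(Σwᵢ).
Σwᵢ = 75.
Σwᵢxᵢ = 20·9 + 40·4 + 6·5 + 9·5 = 415.
Σwᵢyᵢ = 20·7 + 40·2 + 6·1 + 9·5 = 271.
x* = 415/75 = 5.53, y* = 271/75 = 3.61.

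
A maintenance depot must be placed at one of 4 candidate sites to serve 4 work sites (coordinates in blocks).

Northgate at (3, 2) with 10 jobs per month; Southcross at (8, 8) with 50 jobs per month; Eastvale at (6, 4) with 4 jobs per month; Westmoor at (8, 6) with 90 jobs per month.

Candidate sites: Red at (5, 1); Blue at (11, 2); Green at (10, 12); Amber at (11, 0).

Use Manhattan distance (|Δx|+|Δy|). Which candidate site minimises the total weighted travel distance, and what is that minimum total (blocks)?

Total weighted distance at each candidate:
  Red (5, 1): total = 1266
  Blue (11, 2): total = 1188
  Green (10, 12): total = 1238
  Amber (11, 0): total = 1496
Minimum is at Blue with total 1188 blocks.

Blue, total 1188 blocks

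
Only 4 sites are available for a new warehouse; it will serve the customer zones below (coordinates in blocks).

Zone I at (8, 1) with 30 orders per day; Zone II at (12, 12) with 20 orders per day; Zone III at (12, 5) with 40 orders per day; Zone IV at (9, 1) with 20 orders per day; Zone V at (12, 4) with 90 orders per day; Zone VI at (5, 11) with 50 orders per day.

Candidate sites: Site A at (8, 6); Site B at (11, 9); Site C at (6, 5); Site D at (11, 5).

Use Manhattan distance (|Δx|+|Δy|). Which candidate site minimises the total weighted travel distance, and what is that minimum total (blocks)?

Site D, total 1310 blocks

Total weighted distance at each candidate:
  Site A (8, 6): total = 1610
  Site B (11, 9): total = 1750
  Site C (6, 5): total = 1800
  Site D (11, 5): total = 1310
Minimum is at Site D with total 1310 blocks.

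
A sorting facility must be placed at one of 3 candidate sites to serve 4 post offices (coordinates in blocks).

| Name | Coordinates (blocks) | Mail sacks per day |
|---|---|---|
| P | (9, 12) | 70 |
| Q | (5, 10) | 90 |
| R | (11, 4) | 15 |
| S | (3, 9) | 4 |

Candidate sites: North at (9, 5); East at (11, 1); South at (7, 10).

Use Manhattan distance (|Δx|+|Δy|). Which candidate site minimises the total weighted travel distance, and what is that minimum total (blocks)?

Total weighted distance at each candidate:
  North (9, 5): total = 1385
  East (11, 1): total = 2369
  South (7, 10): total = 630
Minimum is at South with total 630 blocks.

South, total 630 blocks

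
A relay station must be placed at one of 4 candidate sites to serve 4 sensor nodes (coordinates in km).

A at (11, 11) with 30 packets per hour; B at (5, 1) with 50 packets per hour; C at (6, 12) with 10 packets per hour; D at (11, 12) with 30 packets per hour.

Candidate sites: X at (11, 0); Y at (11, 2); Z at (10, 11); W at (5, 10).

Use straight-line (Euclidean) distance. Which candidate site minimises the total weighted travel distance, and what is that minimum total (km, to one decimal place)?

Z, total 672.7 km

Total weighted distance at each candidate:
  X (11, 0): total = 1124.1
  Y (11, 2): total = 985.9
  Z (10, 11): total = 672.7
  W (5, 10): total = 844.6
Minimum is at Z with total 672.7 km.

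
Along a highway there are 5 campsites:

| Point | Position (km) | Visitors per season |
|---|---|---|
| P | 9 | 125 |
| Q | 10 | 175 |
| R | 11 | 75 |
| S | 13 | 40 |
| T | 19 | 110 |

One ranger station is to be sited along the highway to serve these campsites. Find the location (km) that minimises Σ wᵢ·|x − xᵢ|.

For a sum of weighted absolute distances on a line, the optimum is the weighted median (not the mean). Total weight W = 525; half-weight = 262.5.
Sort by position and accumulate weight:
  km 9 (P, w=125) → cum 125
  km 10 (Q, w=175) → cum 300  ≥ 262.5 → median here
  km 11 (R, w=75) → cum 375
  km 13 (S, w=40) → cum 415
  km 19 (T, w=110) → cum 525
Optimal location: km 10.

x = 10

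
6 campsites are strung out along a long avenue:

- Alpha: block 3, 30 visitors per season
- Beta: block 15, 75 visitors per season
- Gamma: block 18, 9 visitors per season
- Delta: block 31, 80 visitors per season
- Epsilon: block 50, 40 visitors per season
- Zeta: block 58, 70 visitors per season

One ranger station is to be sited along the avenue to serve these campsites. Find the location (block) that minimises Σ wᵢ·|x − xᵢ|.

x = 31

For a sum of weighted absolute distances on a line, the optimum is the weighted median (not the mean). Total weight W = 304; half-weight = 152.
Sort by position and accumulate weight:
  block 3 (Alpha, w=30) → cum 30
  block 15 (Beta, w=75) → cum 105
  block 18 (Gamma, w=9) → cum 114
  block 31 (Delta, w=80) → cum 194  ≥ 152 → median here
  block 50 (Epsilon, w=40) → cum 234
  block 58 (Zeta, w=70) → cum 304
Optimal location: block 31.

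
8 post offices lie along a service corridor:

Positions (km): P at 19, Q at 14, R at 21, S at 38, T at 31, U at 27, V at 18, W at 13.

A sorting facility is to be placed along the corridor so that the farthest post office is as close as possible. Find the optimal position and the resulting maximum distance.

The 1-center on a line is the midpoint of the two extreme points: leftmost at 13, rightmost at 38.
Optimal location = (13 + 38)/2 = 25.5; maximum distance = (38 − 13)/2 = 12.5.

location 25.5, max distance 12.5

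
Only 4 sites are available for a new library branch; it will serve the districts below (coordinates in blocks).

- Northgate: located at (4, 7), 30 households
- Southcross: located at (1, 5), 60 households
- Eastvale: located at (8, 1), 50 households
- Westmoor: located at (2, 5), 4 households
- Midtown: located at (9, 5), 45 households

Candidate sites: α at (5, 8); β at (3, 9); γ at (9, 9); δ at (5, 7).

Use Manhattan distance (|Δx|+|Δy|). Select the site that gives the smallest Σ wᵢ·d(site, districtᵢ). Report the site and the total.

δ, total 1130 blocks

Total weighted distance at each candidate:
  α (5, 8): total = 1319
  β (3, 9): total = 1570
  γ (9, 9): total = 1604
  δ (5, 7): total = 1130
Minimum is at δ with total 1130 blocks.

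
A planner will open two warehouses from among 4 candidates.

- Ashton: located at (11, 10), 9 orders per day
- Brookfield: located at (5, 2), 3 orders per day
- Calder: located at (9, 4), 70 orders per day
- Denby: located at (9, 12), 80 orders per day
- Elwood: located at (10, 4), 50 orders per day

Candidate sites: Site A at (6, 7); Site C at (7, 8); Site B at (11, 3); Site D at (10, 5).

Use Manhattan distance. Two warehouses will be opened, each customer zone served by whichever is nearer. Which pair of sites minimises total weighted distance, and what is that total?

Evaluate every pair (each demand assigned to the nearer of the two):
  {Site C, Site D}: total = 748
  {Site C, Site B}: total = 865
  {Site A, Site D}: total = 902
  {Site B, Site D}: total = 905
  {Site A, Site B}: total = 1031
  {Site A, Site C}: total = 1322
Best pair: {Site C, Site D} with total 748.

{Site C, Site D}, total 748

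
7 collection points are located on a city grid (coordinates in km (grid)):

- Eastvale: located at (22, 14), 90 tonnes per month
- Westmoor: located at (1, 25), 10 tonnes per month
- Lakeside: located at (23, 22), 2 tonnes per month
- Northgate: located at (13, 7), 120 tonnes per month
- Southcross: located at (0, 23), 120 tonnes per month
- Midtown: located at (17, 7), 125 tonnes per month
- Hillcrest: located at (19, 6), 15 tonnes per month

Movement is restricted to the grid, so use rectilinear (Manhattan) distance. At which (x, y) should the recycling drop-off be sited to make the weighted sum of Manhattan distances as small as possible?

(13, 7)

Manhattan distance separates: Σwᵢ(|x−xᵢ|+|y−yᵢ|) = Σwᵢ|x−xᵢ| + Σwᵢ|y−yᵢ|, so x and y are optimised independently as 1-D weighted medians.
Total weight W = 482; half = 241.
x-coordinate, sorted with cumulative weight:
  x=0 (Southcross, w=120) cum 120
  x=1 (Westmoor, w=10) cum 130
  x=13 (Northgate, w=120) cum 250  ← median
  x=17 (Midtown, w=125) cum 375
  x=19 (Hillcrest, w=15) cum 390
  x=22 (Eastvale, w=90) cum 480
  x=23 (Lakeside, w=2) cum 482
⇒ x* = 13
y-coordinate, sorted with cumulative weight:
  y=6 (Hillcrest, w=15) cum 15
  y=7 (Northgate, w=120) cum 135
  y=7 (Midtown, w=125) cum 260  ← median
  y=14 (Eastvale, w=90) cum 350
  y=22 (Lakeside, w=2) cum 352
  y=23 (Southcross, w=120) cum 472
  y=25 (Westmoor, w=10) cum 482
⇒ y* = 7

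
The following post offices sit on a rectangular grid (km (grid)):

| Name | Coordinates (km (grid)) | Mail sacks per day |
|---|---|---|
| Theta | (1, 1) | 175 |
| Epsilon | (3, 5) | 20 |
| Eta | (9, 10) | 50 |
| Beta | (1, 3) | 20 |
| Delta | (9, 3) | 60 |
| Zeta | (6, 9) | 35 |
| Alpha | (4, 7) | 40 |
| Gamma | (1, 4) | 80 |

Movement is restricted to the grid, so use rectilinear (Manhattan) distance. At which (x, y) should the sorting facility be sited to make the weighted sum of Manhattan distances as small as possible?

(1, 3)

Manhattan distance separates: Σwᵢ(|x−xᵢ|+|y−yᵢ|) = Σwᵢ|x−xᵢ| + Σwᵢ|y−yᵢ|, so x and y are optimised independently as 1-D weighted medians.
Total weight W = 480; half = 240.
x-coordinate, sorted with cumulative weight:
  x=1 (Theta, w=175) cum 175
  x=1 (Beta, w=20) cum 195
  x=1 (Gamma, w=80) cum 275  ← median
  x=3 (Epsilon, w=20) cum 295
  x=4 (Alpha, w=40) cum 335
  x=6 (Zeta, w=35) cum 370
  x=9 (Eta, w=50) cum 420
  x=9 (Delta, w=60) cum 480
⇒ x* = 1
y-coordinate, sorted with cumulative weight:
  y=1 (Theta, w=175) cum 175
  y=3 (Beta, w=20) cum 195
  y=3 (Delta, w=60) cum 255  ← median
  y=4 (Gamma, w=80) cum 335
  y=5 (Epsilon, w=20) cum 355
  y=7 (Alpha, w=40) cum 395
  y=9 (Zeta, w=35) cum 430
  y=10 (Eta, w=50) cum 480
⇒ y* = 3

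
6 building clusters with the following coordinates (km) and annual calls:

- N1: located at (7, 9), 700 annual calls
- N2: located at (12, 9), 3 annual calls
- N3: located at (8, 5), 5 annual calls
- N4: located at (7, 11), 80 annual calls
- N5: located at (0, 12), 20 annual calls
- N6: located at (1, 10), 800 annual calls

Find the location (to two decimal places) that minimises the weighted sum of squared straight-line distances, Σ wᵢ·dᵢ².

(3.94, 9.62)

The minimiser of Σwᵢ‖p−pᵢ‖² is the weighted centroid p* = (Σwᵢpᵢ)/(Σwᵢ).
Σwᵢ = 1608.
Σwᵢxᵢ = 700·7 + 3·12 + 5·8 + 80·7 + 20·0 + 800·1 = 6336.
Σwᵢyᵢ = 700·9 + 3·9 + 5·5 + 80·11 + 20·12 + 800·10 = 15472.
x* = 6336/1608 = 3.94, y* = 15472/1608 = 9.62.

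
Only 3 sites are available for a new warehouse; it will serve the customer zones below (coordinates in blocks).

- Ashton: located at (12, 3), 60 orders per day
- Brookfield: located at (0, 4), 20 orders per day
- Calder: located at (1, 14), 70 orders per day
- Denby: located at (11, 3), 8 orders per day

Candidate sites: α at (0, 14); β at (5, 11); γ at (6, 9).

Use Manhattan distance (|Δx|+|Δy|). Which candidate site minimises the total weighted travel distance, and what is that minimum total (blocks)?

Total weighted distance at each candidate:
  α (0, 14): total = 1826
  β (5, 11): total = 1742
  γ (6, 9): total = 1728
Minimum is at γ with total 1728 blocks.

γ, total 1728 blocks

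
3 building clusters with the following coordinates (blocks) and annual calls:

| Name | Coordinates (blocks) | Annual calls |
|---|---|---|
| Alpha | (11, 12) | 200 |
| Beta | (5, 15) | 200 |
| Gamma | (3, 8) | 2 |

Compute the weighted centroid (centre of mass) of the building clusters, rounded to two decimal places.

(7.98, 13.47)

The minimiser of Σwᵢ‖p−pᵢ‖² is the weighted centroid p* = (Σwᵢpᵢ)/(Σwᵢ).
Σwᵢ = 402.
Σwᵢxᵢ = 200·11 + 200·5 + 2·3 = 3206.
Σwᵢyᵢ = 200·12 + 200·15 + 2·8 = 5416.
x* = 3206/402 = 7.98, y* = 5416/402 = 13.47.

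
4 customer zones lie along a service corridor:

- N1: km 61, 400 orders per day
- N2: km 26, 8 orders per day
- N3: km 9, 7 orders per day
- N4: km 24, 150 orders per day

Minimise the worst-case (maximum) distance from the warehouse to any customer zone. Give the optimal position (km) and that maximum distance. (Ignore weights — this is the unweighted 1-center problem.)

location 35, max distance 26

The 1-center on a line is the midpoint of the two extreme points: leftmost at 9, rightmost at 61.
Optimal location = (9 + 61)/2 = 35; maximum distance = (61 − 9)/2 = 26.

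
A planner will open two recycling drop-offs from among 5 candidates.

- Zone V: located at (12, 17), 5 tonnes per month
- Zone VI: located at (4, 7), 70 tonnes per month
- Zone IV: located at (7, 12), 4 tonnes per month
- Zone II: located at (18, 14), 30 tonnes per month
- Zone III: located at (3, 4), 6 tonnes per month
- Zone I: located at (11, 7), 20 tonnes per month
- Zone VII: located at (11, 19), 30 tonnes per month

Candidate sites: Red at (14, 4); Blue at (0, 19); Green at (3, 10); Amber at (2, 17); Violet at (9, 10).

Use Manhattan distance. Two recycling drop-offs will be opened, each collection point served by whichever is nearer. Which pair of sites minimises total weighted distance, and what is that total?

Evaluate every pair (each demand assigned to the nearer of the two):
  {Green, Violet}: total = 1202
  {Red, Green}: total = 1465
  {Green, Amber}: total = 1510
  {Red, Violet}: total = 1512
  {Blue, Violet}: total = 1518
  {Amber, Violet}: total = 1518
  {Blue, Green}: total = 1530
  {Red, Amber}: total = 1866
  {Red, Blue}: total = 1972
  {Blue, Amber}: total = 2294
Best pair: {Green, Violet} with total 1202.

{Green, Violet}, total 1202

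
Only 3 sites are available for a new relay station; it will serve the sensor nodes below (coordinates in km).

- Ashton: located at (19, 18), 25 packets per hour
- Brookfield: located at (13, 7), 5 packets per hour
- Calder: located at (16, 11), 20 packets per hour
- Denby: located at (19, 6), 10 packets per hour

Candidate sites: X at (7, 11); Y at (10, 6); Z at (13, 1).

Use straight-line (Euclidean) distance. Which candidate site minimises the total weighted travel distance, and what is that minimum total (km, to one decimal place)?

Total weighted distance at each candidate:
  X (7, 11): total = 693.4
  Y (10, 6): total = 637.0
  Z (13, 1): total = 767.6
Minimum is at Y with total 637.0 km.

Y, total 637.0 km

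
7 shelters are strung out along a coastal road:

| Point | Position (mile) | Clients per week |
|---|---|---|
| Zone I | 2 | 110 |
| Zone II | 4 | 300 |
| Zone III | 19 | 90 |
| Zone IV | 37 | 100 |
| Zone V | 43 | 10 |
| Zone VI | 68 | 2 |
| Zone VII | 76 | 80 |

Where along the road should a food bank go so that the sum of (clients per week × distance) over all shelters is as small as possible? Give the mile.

x = 4

For a sum of weighted absolute distances on a line, the optimum is the weighted median (not the mean). Total weight W = 692; half-weight = 346.
Sort by position and accumulate weight:
  mile 2 (Zone I, w=110) → cum 110
  mile 4 (Zone II, w=300) → cum 410  ≥ 346 → median here
  mile 19 (Zone III, w=90) → cum 500
  mile 37 (Zone IV, w=100) → cum 600
  mile 43 (Zone V, w=10) → cum 610
  mile 68 (Zone VI, w=2) → cum 612
  mile 76 (Zone VII, w=80) → cum 692
Optimal location: mile 4.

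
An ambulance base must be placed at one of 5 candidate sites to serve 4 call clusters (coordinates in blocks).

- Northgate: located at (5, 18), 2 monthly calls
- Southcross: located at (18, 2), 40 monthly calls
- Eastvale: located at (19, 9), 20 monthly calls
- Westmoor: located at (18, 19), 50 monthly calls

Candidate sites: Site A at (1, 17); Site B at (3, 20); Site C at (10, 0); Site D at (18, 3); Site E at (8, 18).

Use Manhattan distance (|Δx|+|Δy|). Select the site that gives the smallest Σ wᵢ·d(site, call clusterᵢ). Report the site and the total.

Site D, total 1036 blocks

Total weighted distance at each candidate:
  Site A (1, 17): total = 2760
  Site B (3, 20): total = 2668
  Site C (10, 0): total = 2156
  Site D (18, 3): total = 1036
  Site E (8, 18): total = 1996
Minimum is at Site D with total 1036 blocks.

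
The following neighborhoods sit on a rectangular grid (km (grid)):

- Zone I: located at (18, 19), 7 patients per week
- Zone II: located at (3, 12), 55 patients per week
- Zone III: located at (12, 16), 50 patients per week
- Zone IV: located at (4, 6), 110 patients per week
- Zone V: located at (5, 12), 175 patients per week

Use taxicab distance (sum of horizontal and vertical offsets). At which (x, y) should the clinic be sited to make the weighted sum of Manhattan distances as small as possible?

(5, 12)

Manhattan distance separates: Σwᵢ(|x−xᵢ|+|y−yᵢ|) = Σwᵢ|x−xᵢ| + Σwᵢ|y−yᵢ|, so x and y are optimised independently as 1-D weighted medians.
Total weight W = 397; half = 198.5.
x-coordinate, sorted with cumulative weight:
  x=3 (Zone II, w=55) cum 55
  x=4 (Zone IV, w=110) cum 165
  x=5 (Zone V, w=175) cum 340  ← median
  x=12 (Zone III, w=50) cum 390
  x=18 (Zone I, w=7) cum 397
⇒ x* = 5
y-coordinate, sorted with cumulative weight:
  y=6 (Zone IV, w=110) cum 110
  y=12 (Zone II, w=55) cum 165
  y=12 (Zone V, w=175) cum 340  ← median
  y=16 (Zone III, w=50) cum 390
  y=19 (Zone I, w=7) cum 397
⇒ y* = 12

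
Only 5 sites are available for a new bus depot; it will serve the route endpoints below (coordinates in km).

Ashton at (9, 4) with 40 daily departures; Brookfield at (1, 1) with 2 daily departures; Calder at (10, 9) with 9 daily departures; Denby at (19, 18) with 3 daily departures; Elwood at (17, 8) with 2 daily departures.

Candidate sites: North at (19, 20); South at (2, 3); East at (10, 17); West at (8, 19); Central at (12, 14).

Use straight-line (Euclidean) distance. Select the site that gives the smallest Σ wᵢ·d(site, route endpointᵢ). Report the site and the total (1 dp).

South, total 477.0 km

Total weighted distance at each candidate:
  North (19, 20): total = 965.3
  South (2, 3): total = 477.0
  East (10, 17): total = 680.2
  West (8, 19): total = 793.3
  Central (12, 14): total = 539.9
Minimum is at South with total 477.0 km.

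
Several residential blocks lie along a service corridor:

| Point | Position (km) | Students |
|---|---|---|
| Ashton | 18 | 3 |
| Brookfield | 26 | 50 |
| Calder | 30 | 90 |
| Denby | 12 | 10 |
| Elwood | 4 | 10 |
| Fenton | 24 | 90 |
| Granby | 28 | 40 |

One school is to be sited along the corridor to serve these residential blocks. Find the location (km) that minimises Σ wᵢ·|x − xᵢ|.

For a sum of weighted absolute distances on a line, the optimum is the weighted median (not the mean). Total weight W = 293; half-weight = 146.5.
Sort by position and accumulate weight:
  km 4 (Elwood, w=10) → cum 10
  km 12 (Denby, w=10) → cum 20
  km 18 (Ashton, w=3) → cum 23
  km 24 (Fenton, w=90) → cum 113
  km 26 (Brookfield, w=50) → cum 163  ≥ 146.5 → median here
  km 28 (Granby, w=40) → cum 203
  km 30 (Calder, w=90) → cum 293
Optimal location: km 26.

x = 26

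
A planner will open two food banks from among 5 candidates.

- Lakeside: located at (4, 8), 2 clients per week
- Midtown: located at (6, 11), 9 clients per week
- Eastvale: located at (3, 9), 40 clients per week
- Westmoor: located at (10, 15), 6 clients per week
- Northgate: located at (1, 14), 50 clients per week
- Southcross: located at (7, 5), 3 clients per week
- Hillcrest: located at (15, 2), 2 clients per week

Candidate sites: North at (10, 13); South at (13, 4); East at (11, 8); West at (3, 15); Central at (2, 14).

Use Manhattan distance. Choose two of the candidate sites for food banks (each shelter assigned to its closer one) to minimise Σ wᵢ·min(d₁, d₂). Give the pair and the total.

Evaluate every pair (each demand assigned to the nearer of the two):
  {North, Central}: total = 437
  {South, Central}: total = 452
  {East, Central}: total = 456
  {West, Central}: total = 503
  {North, West}: total = 537
  {South, West}: total = 540
  {East, West}: total = 550
  {North, East}: total = 981
  {North, South}: total = 1057
  {South, East}: total = 1323
Best pair: {North, Central} with total 437.

{North, Central}, total 437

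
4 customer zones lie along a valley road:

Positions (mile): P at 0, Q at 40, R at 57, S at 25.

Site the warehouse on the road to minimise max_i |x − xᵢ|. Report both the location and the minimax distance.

location 28.5, max distance 28.5

The 1-center on a line is the midpoint of the two extreme points: leftmost at 0, rightmost at 57.
Optimal location = (0 + 57)/2 = 28.5; maximum distance = (57 − 0)/2 = 28.5.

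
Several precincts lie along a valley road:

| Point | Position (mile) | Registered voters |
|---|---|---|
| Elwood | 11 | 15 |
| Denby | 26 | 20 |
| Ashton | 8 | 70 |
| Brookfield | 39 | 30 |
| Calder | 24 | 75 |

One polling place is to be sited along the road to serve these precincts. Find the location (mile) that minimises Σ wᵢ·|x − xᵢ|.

x = 24

For a sum of weighted absolute distances on a line, the optimum is the weighted median (not the mean). Total weight W = 210; half-weight = 105.
Sort by position and accumulate weight:
  mile 8 (Ashton, w=70) → cum 70
  mile 11 (Elwood, w=15) → cum 85
  mile 24 (Calder, w=75) → cum 160  ≥ 105 → median here
  mile 26 (Denby, w=20) → cum 180
  mile 39 (Brookfield, w=30) → cum 210
Optimal location: mile 24.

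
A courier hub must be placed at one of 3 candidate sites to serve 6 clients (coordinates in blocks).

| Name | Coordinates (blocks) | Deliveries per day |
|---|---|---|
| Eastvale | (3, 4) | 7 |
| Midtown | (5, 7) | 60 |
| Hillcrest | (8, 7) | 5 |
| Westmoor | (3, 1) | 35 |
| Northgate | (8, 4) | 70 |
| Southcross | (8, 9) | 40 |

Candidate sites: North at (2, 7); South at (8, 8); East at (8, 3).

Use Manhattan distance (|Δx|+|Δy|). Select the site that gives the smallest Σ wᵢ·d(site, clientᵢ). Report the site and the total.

East, total 1037 blocks

Total weighted distance at each candidate:
  North (2, 7): total = 1433
  South (8, 8): total = 1048
  East (8, 3): total = 1037
Minimum is at East with total 1037 blocks.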